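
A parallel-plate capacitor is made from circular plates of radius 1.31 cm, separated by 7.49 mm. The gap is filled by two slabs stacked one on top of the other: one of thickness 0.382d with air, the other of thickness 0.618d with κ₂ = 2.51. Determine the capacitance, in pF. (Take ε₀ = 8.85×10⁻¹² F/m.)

A = π(1.31 cm)² = 5.39×10⁻⁴ m².
Stacked slabs ⇒ two capacitors in series, each with the full plate area.
C₁ = κ₁ε₀A/d₁ = 1.00 × 8.85×10⁻¹² × 5.39×10⁻⁴ / 2.86×10⁻³ = 1.67×10⁻¹² F.
C₂ = κ₂ε₀A/d₂ = 2.51 × 8.85×10⁻¹² × 5.39×10⁻⁴ / 4.63×10⁻³ = 2.59×10⁻¹² F.
C = (1/C₁ + 1/C₂)⁻¹ = 1.01×10⁻¹² F.

1.01 pF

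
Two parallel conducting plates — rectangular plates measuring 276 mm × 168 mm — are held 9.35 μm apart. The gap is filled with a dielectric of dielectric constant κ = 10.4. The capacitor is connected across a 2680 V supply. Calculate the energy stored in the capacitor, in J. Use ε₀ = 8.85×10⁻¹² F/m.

U ≈ 1.64 J

A = 276 × 168 mm² = 4.64×10⁻² m².
C = κε₀A/d = 10.4 × 8.85×10⁻¹² × 4.64×10⁻² / 9.35×10⁻⁶ = 4.56×10⁻⁷ F.
U = ½CV² = ½ × 4.56×10⁻⁷ × (2680)² = 1.64 J.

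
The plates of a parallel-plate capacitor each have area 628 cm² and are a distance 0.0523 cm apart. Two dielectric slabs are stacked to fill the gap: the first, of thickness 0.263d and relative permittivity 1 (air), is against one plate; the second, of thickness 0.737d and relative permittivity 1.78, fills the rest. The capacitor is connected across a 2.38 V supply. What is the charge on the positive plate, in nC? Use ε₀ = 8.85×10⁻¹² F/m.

Q ≈ 3.74 nC

A = 628 cm² = 6.28×10⁻² m².
Stacked slabs ⇒ two capacitors in series, each with the full plate area.
C₁ = κ₁ε₀A/d₁ = 1.00 × 8.85×10⁻¹² × 6.28×10⁻² / 1.38×10⁻⁴ = 4.04×10⁻⁹ F.
C₂ = κ₂ε₀A/d₂ = 1.78 × 8.85×10⁻¹² × 6.28×10⁻² / 3.85×10⁻⁴ = 2.57×10⁻⁹ F.
C = (1/C₁ + 1/C₂)⁻¹ = 1.57×10⁻⁹ F.
Q = CV = 1.57×10⁻⁹ × 2.38 = 3.74×10⁻⁹ C.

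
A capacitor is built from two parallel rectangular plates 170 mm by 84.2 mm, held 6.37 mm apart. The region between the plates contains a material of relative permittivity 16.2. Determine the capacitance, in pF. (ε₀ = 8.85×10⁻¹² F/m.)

322 pF

A = 170 × 84.2 mm² = 1.43×10⁻² m².
C = κε₀A/d = 16.2 × 8.85×10⁻¹² × 1.43×10⁻² / 6.37×10⁻³ = 3.22×10⁻¹⁰ F.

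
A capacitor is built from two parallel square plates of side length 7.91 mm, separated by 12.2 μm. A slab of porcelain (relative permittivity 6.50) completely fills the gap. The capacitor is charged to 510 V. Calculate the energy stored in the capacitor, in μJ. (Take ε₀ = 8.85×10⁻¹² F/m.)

A = (7.91 mm)² = 6.26×10⁻⁵ m².
C = κε₀A/d = 6.50 × 8.85×10⁻¹² × 6.26×10⁻⁵ / 1.22×10⁻⁵ = 2.95×10⁻¹⁰ F.
U = ½CV² = ½ × 2.95×10⁻¹⁰ × (510)² = 3.84×10⁻⁵ J.

38.4 μJ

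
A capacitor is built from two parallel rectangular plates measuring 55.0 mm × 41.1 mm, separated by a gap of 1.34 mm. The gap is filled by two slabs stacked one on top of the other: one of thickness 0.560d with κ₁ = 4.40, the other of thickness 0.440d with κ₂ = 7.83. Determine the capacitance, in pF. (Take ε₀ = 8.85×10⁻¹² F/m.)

C ≈ 81.4 pF

A = 55.0 × 41.1 mm² = 2.26×10⁻³ m².
Stacked slabs ⇒ two capacitors in series, each with the full plate area.
C₁ = κ₁ε₀A/d₁ = 4.40 × 8.85×10⁻¹² × 2.26×10⁻³ / 7.50×10⁻⁴ = 1.17×10⁻¹⁰ F.
C₂ = κ₂ε₀A/d₂ = 7.83 × 8.85×10⁻¹² × 2.26×10⁻³ / 5.90×10⁻⁴ = 2.66×10⁻¹⁰ F.
C = (1/C₁ + 1/C₂)⁻¹ = 8.14×10⁻¹¹ F.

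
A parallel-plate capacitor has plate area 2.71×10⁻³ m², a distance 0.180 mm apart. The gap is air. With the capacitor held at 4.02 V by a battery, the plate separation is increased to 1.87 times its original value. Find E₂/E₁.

Battery connected ⇒ V is held fixed.
E = V/d, so E₂/E₁ = d₁/d₂ = 0.535.

E₂/E₁ ≈ 0.535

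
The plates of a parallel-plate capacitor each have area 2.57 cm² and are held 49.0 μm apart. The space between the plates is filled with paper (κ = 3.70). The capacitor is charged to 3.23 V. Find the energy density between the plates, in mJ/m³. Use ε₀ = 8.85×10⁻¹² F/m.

u ≈ 71.1 mJ/m³

E = V/d = 3.23 / 4.90×10⁻⁵ = 6.59×10⁴ V/m.
u = ½κε₀E² = ½ × 3.70 × 8.85×10⁻¹² × (6.59×10⁴)² = 7.11×10⁻² J/m³.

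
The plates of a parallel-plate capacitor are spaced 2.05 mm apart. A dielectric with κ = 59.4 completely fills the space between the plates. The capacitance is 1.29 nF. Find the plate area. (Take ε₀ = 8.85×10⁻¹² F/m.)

50.3 cm²

A = Cd/(κε₀) = 1.29×10⁻⁹ × 2.05×10⁻³ / (59.4 × 8.85×10⁻¹²) = 5.03×10⁻³ m².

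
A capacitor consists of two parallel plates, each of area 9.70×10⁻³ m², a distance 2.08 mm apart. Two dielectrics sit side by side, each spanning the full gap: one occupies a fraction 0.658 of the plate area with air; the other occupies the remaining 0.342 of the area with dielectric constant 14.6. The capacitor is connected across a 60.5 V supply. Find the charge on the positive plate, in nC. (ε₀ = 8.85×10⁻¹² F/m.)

14.1 nC

Side-by-side slabs ⇒ two capacitors in parallel, each spanning the full gap.
C₁ = κ₁ε₀A₁/d = 1.00 × 8.85×10⁻¹² × 6.38×10⁻³ / 2.08×10⁻³ = 2.72×10⁻¹¹ F.
C₂ = κ₂ε₀A₂/d = 14.6 × 8.85×10⁻¹² × 3.32×10⁻³ / 2.08×10⁻³ = 2.06×10⁻¹⁰ F.
C = C₁ + C₂ = 2.33×10⁻¹⁰ F.
Q = CV = 2.33×10⁻¹⁰ × 60.5 = 1.41×10⁻⁸ C.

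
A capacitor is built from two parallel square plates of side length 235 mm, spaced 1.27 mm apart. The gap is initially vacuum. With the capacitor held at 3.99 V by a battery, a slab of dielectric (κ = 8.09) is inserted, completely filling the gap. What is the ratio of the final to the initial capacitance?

C₂/C₁ ≈ 8.09

C = κε₀A/d scales with κ, so C₂/C₁ = κ = 8.09.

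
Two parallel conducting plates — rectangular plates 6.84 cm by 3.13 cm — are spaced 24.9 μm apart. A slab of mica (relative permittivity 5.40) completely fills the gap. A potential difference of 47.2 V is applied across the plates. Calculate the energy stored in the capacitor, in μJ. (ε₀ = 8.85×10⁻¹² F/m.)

U ≈ 4.58 μJ

A = 6.84 × 3.13 cm² = 2.14×10⁻³ m².
C = κε₀A/d = 5.40 × 8.85×10⁻¹² × 2.14×10⁻³ / 2.49×10⁻⁵ = 4.11×10⁻⁹ F.
U = ½CV² = ½ × 4.11×10⁻⁹ × (47.2)² = 4.58×10⁻⁶ J.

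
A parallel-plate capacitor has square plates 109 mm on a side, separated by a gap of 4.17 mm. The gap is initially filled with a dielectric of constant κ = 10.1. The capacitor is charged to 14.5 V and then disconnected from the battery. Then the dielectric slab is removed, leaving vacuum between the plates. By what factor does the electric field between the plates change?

Isolated ⇒ Q is held fixed.
V₂ = Q/C₂ = V₁/0.0990; E = V/d, so E₂/E₁ = (V₂/V₁)(d₁/d₂) = 10.1.

E₂/E₁ ≈ 10.1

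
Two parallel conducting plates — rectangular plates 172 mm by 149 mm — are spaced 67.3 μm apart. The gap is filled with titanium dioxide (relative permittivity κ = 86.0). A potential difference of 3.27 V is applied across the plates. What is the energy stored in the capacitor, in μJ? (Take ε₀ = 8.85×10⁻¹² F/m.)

A = 172 × 149 mm² = 2.56×10⁻² m².
C = κε₀A/d = 86.0 × 8.85×10⁻¹² × 2.56×10⁻² / 6.73×10⁻⁵ = 2.90×10⁻⁷ F.
U = ½CV² = ½ × 2.90×10⁻⁷ × (3.27)² = 1.55×10⁻⁶ J.

U ≈ 1.55 μJ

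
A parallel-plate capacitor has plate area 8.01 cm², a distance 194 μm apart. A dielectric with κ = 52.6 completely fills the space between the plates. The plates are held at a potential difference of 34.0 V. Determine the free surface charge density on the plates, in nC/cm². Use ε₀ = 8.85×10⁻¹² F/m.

A = 8.01 cm² = 8.01×10⁻⁴ m².
C = κε₀A/d = 52.6 × 8.85×10⁻¹² × 8.01×10⁻⁴ / 1.94×10⁻⁴ = 1.92×10⁻⁹ F.
σ = Q/A = CV/A = 1.92×10⁻⁹ × 34.0 / 8.01×10⁻⁴ = 8.16×10⁻⁵ C/m².

σ ≈ 8.16 nC/cm²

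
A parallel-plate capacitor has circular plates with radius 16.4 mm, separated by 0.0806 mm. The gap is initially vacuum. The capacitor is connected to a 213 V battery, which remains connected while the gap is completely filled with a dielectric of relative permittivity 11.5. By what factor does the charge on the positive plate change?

Q₂/Q₁ ≈ 11.5

Battery connected ⇒ V is held fixed.
C₂ = 11.5 C₁ and Q = CV, so Q₂/Q₁ = C₂/C₁ = 11.5.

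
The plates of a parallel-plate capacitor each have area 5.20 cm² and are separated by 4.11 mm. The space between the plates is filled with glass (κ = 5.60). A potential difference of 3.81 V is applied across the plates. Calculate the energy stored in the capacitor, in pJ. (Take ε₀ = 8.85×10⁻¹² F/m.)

A = 5.20 cm² = 5.20×10⁻⁴ m².
C = κε₀A/d = 5.60 × 8.85×10⁻¹² × 5.20×10⁻⁴ / 4.11×10⁻³ = 6.27×10⁻¹² F.
U = ½CV² = ½ × 6.27×10⁻¹² × (3.81)² = 4.55×10⁻¹¹ J.

45.5 pJ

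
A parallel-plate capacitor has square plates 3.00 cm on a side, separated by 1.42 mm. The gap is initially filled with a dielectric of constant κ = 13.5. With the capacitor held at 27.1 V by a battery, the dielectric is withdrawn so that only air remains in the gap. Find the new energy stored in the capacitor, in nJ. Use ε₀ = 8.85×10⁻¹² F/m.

2.06 nJ

A = (3.00 cm)² = 9.00×10⁻⁴ m².
Initially C₁ = κε₀A/d = 13.5 × 8.85×10⁻¹² × 9.00×10⁻⁴ / 1.42×10⁻³ = 7.57×10⁻¹¹ F.
U₁ = 2.78×10⁻⁸ J.
Battery connected ⇒ V is held fixed. C₂ = 0.0741 C₁ and U = ½CV², so U₂/U₁ = C₂/C₁ = 0.0741.
U₂ = 0.0741 × 2.78×10⁻⁸ = 2.06×10⁻⁹ J.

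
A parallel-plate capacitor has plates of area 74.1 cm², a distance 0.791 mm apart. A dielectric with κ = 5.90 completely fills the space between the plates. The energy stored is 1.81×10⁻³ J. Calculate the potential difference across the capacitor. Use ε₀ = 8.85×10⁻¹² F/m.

A = 74.1 cm² = 7.41×10⁻³ m².
C = κε₀A/d = 5.90 × 8.85×10⁻¹² × 7.41×10⁻³ / 7.91×10⁻⁴ = 4.89×10⁻¹⁰ F.
V = √(2U/C) = √(2 × 1.81×10⁻³ / 4.89×10⁻¹⁰) = 2.72×10³ V.

V ≈ 2.72 kV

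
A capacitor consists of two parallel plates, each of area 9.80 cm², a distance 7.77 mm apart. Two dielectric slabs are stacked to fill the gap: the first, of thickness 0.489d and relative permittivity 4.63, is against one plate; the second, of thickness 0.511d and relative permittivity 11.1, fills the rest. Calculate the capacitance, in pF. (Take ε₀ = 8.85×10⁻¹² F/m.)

A = 9.80 cm² = 9.80×10⁻⁴ m².
Stacked slabs ⇒ two capacitors in series, each with the full plate area.
C₁ = κ₁ε₀A/d₁ = 4.63 × 8.85×10⁻¹² × 9.80×10⁻⁴ / 3.80×10⁻³ = 1.06×10⁻¹¹ F.
C₂ = κ₂ε₀A/d₂ = 11.1 × 8.85×10⁻¹² × 9.80×10⁻⁴ / 3.97×10⁻³ = 2.42×10⁻¹¹ F.
C = (1/C₁ + 1/C₂)⁻¹ = 7.36×10⁻¹² F.

7.36 pF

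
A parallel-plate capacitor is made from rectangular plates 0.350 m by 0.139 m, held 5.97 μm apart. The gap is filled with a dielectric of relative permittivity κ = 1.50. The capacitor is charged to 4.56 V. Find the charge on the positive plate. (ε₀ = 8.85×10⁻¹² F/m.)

A = 0.350 × 0.139 m² = 4.87×10⁻² m².
C = κε₀A/d = 1.50 × 8.85×10⁻¹² × 4.87×10⁻² / 5.97×10⁻⁶ = 1.08×10⁻⁷ F.
Q = CV = 1.08×10⁻⁷ × 4.56 = 4.93×10⁻⁷ C.

493 nC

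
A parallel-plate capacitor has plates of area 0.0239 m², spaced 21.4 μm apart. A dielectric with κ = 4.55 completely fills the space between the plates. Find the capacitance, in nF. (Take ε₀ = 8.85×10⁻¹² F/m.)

C = κε₀A/d = 4.55 × 8.85×10⁻¹² × 2.39×10⁻² / 2.14×10⁻⁵ = 4.50×10⁻⁸ F.

45.0 nF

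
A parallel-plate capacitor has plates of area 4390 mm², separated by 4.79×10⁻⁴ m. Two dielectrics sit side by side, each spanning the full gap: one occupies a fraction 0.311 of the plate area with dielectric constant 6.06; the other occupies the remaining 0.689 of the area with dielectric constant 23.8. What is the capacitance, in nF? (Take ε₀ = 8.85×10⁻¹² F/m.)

A = 4390 mm² = 4.39×10⁻³ m².
Side-by-side slabs ⇒ two capacitors in parallel, each spanning the full gap.
C₁ = κ₁ε₀A₁/d = 6.06 × 8.85×10⁻¹² × 1.37×10⁻³ / 4.79×10⁻⁴ = 1.53×10⁻¹⁰ F.
C₂ = κ₂ε₀A₂/d = 23.8 × 8.85×10⁻¹² × 3.02×10⁻³ / 4.79×10⁻⁴ = 1.33×10⁻⁹ F.
C = C₁ + C₂ = 1.48×10⁻⁹ F.

1.48 nF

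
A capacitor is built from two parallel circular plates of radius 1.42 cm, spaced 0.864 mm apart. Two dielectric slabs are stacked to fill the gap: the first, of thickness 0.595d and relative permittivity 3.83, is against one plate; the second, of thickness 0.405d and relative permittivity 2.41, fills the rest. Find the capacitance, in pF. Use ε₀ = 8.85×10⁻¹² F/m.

A = π(1.42 cm)² = 6.33×10⁻⁴ m².
Stacked slabs ⇒ two capacitors in series, each with the full plate area.
C₁ = κ₁ε₀A/d₁ = 3.83 × 8.85×10⁻¹² × 6.33×10⁻⁴ / 5.14×10⁻⁴ = 4.18×10⁻¹¹ F.
C₂ = κ₂ε₀A/d₂ = 2.41 × 8.85×10⁻¹² × 6.33×10⁻⁴ / 3.50×10⁻⁴ = 3.86×10⁻¹¹ F.
C = (1/C₁ + 1/C₂)⁻¹ = 2.01×10⁻¹¹ F.

C ≈ 20.1 pF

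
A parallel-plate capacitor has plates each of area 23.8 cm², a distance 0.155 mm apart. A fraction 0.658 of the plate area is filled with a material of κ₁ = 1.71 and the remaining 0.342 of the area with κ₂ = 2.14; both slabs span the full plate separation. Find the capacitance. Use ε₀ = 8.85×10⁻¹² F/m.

A = 23.8 cm² = 2.38×10⁻³ m².
Side-by-side slabs ⇒ two capacitors in parallel, each spanning the full gap.
C₁ = κ₁ε₀A₁/d = 1.71 × 8.85×10⁻¹² × 1.57×10⁻³ / 1.55×10⁻⁴ = 1.53×10⁻¹⁰ F.
C₂ = κ₂ε₀A₂/d = 2.14 × 8.85×10⁻¹² × 8.14×10⁻⁴ / 1.55×10⁻⁴ = 9.95×10⁻¹¹ F.
C = C₁ + C₂ = 2.52×10⁻¹⁰ F.

252 pF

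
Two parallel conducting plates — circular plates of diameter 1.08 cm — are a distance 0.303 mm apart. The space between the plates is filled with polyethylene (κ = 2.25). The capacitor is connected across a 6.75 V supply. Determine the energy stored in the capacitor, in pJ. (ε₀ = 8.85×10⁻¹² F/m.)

A = π(1.08/2 cm)² = 9.16×10⁻⁵ m².
C = κε₀A/d = 2.25 × 8.85×10⁻¹² × 9.16×10⁻⁵ / 3.03×10⁻⁴ = 6.02×10⁻¹² F.
U = ½CV² = ½ × 6.02×10⁻¹² × (6.75)² = 1.37×10⁻¹⁰ J.

137 pJ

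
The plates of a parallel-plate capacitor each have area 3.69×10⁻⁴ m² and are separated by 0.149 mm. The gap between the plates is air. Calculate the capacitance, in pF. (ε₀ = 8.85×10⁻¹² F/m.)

21.9 pF

C = ε₀A/d = 8.85×10⁻¹² × 3.69×10⁻⁴ / 1.49×10⁻⁴ = 2.19×10⁻¹¹ F.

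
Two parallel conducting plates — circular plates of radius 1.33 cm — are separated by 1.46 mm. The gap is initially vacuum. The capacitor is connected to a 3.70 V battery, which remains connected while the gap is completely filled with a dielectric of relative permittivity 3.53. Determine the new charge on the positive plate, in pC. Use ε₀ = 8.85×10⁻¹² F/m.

A = π(1.33 cm)² = 5.56×10⁻⁴ m².
Initially C₁ = ε₀A/d = 8.85×10⁻¹² × 5.56×10⁻⁴ / 1.46×10⁻³ = 3.37×10⁻¹² F.
Q₁ = 1.25×10⁻¹¹ C.
Battery connected ⇒ V is held fixed. C₂ = 3.53 C₁ and Q = CV, so Q₂/Q₁ = C₂/C₁ = 3.53.
Q₂ = 3.53 × 1.25×10⁻¹¹ = 4.40×10⁻¹¹ C.

44.0 pC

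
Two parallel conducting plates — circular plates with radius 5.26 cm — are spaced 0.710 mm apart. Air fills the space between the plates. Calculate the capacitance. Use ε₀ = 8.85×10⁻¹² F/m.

A = π(5.26 cm)² = 8.69×10⁻³ m².
C = ε₀A/d = 8.85×10⁻¹² × 8.69×10⁻³ / 7.10×10⁻⁴ = 1.08×10⁻¹⁰ F.

108 pF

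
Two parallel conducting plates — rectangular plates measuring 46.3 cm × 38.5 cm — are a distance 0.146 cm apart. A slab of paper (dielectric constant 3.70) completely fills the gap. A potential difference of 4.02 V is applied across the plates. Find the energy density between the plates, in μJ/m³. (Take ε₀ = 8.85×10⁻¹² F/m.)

E = V/d = 4.02 / 1.46×10⁻³ = 2.75×10³ V/m.
u = ½κε₀E² = ½ × 3.70 × 8.85×10⁻¹² × (2.75×10³)² = 1.24×10⁻⁴ J/m³.

u ≈ 124 μJ/m³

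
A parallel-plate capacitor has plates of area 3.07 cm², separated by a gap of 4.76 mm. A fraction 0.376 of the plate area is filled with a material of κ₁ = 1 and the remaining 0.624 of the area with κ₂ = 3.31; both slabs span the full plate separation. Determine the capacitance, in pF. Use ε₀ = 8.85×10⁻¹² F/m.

A = 3.07 cm² = 3.07×10⁻⁴ m².
Side-by-side slabs ⇒ two capacitors in parallel, each spanning the full gap.
C₁ = κ₁ε₀A₁/d = 1.00 × 8.85×10⁻¹² × 1.15×10⁻⁴ / 4.76×10⁻³ = 2.15×10⁻¹³ F.
C₂ = κ₂ε₀A₂/d = 3.31 × 8.85×10⁻¹² × 1.92×10⁻⁴ / 4.76×10⁻³ = 1.18×10⁻¹² F.
C = C₁ + C₂ = 1.39×10⁻¹² F.

C ≈ 1.39 pF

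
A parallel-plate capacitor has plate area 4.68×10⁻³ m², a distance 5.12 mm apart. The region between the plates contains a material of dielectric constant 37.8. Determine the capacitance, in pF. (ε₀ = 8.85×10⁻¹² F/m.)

306 pF

C = κε₀A/d = 37.8 × 8.85×10⁻¹² × 4.68×10⁻³ / 5.12×10⁻³ = 3.06×10⁻¹⁰ F.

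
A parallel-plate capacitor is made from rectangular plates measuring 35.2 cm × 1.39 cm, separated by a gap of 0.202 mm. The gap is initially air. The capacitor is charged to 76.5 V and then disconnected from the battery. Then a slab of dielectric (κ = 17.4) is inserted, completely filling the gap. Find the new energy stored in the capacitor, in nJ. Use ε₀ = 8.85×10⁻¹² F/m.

U ≈ 36.0 nJ

A = 35.2 × 1.39 cm² = 4.89×10⁻³ m².
Initially C₁ = ε₀A/d = 8.85×10⁻¹² × 4.89×10⁻³ / 2.02×10⁻⁴ = 2.14×10⁻¹⁰ F.
U₁ = 6.27×10⁻⁷ J.
Isolated ⇒ Q is held fixed. C₂ = 17.4 C₁ and U = Q²/(2C), so U₂/U₁ = C₁/C₂ = 0.0575.
U₂ = 0.0575 × 6.27×10⁻⁷ = 3.60×10⁻⁸ J.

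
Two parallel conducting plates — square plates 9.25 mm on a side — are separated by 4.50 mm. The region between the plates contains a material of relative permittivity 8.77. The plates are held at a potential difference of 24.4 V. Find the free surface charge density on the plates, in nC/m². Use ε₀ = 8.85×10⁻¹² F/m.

421 nC/m²

A = (9.25 mm)² = 8.56×10⁻⁵ m².
C = κε₀A/d = 8.77 × 8.85×10⁻¹² × 8.56×10⁻⁵ / 4.50×10⁻³ = 1.48×10⁻¹² F.
σ = Q/A = CV/A = 1.48×10⁻¹² × 24.4 / 8.56×10⁻⁵ = 4.21×10⁻⁷ C/m².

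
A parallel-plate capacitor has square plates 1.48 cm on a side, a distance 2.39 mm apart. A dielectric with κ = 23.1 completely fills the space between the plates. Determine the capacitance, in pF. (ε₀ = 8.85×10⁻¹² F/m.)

18.7 pF

A = (1.48 cm)² = 2.19×10⁻⁴ m².
C = κε₀A/d = 23.1 × 8.85×10⁻¹² × 2.19×10⁻⁴ / 2.39×10⁻³ = 1.87×10⁻¹¹ F.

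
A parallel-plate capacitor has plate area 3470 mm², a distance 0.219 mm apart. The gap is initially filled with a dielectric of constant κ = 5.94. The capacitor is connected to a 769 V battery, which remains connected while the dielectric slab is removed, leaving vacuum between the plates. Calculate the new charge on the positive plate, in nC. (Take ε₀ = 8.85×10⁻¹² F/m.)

A = 3470 mm² = 3.47×10⁻³ m².
Initially C₁ = κε₀A/d = 5.94 × 8.85×10⁻¹² × 3.47×10⁻³ / 2.19×10⁻⁴ = 8.33×10⁻¹⁰ F.
Q₁ = 6.41×10⁻⁷ C.
Battery connected ⇒ V is held fixed. C₂ = 0.168 C₁ and Q = CV, so Q₂/Q₁ = C₂/C₁ = 0.168.
Q₂ = 0.168 × 6.41×10⁻⁷ = 1.08×10⁻⁷ C.

Q ≈ 108 nC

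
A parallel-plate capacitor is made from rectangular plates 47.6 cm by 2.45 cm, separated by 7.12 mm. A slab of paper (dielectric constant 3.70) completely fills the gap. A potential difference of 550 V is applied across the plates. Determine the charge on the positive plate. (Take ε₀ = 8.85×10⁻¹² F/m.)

29.5 nC

A = 47.6 × 2.45 cm² = 1.17×10⁻² m².
C = κε₀A/d = 3.70 × 8.85×10⁻¹² × 1.17×10⁻² / 7.12×10⁻³ = 5.36×10⁻¹¹ F.
Q = CV = 5.36×10⁻¹¹ × 550 = 2.95×10⁻⁸ C.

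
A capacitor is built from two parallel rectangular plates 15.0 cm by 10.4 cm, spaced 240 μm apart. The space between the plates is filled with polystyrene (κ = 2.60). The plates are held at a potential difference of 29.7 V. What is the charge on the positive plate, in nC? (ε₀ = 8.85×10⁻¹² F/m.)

Q ≈ 44.4 nC

A = 15.0 × 10.4 cm² = 1.56×10⁻² m².
C = κε₀A/d = 2.60 × 8.85×10⁻¹² × 1.56×10⁻² / 2.40×10⁻⁴ = 1.50×10⁻⁹ F.
Q = CV = 1.50×10⁻⁹ × 29.7 = 4.44×10⁻⁸ C.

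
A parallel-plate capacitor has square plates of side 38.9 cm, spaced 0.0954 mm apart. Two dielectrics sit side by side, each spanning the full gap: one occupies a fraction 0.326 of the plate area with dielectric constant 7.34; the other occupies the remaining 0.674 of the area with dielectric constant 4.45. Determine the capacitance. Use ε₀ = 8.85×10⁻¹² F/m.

A = (38.9 cm)² = 0.151 m².
Side-by-side slabs ⇒ two capacitors in parallel, each spanning the full gap.
C₁ = κ₁ε₀A₁/d = 7.34 × 8.85×10⁻¹² × 4.93×10⁻² / 9.54×10⁻⁵ = 3.36×10⁻⁸ F.
C₂ = κ₂ε₀A₂/d = 4.45 × 8.85×10⁻¹² × 0.102 / 9.54×10⁻⁵ = 4.21×10⁻⁸ F.
C = C₁ + C₂ = 7.57×10⁻⁸ F.

75.7 nF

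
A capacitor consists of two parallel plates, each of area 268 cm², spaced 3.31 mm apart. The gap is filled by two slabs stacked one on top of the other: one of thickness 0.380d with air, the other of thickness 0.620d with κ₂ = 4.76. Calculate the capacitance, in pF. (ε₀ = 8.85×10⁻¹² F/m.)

A = 268 cm² = 2.68×10⁻² m².
Stacked slabs ⇒ two capacitors in series, each with the full plate area.
C₁ = κ₁ε₀A/d₁ = 1.00 × 8.85×10⁻¹² × 2.68×10⁻² / 1.26×10⁻³ = 1.89×10⁻¹⁰ F.
C₂ = κ₂ε₀A/d₂ = 4.76 × 8.85×10⁻¹² × 2.68×10⁻² / 2.05×10⁻³ = 5.50×10⁻¹⁰ F.
C = (1/C₁ + 1/C₂)⁻¹ = 1.40×10⁻¹⁰ F.

140 pF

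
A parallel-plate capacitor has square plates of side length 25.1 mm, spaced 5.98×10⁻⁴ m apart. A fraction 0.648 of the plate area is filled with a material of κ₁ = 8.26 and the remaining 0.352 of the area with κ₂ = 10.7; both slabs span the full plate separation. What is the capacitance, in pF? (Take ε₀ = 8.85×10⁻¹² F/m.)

C ≈ 85.0 pF

A = (25.1 mm)² = 6.30×10⁻⁴ m².
Side-by-side slabs ⇒ two capacitors in parallel, each spanning the full gap.
C₁ = κ₁ε₀A₁/d = 8.26 × 8.85×10⁻¹² × 4.08×10⁻⁴ / 5.98×10⁻⁴ = 4.99×10⁻¹¹ F.
C₂ = κ₂ε₀A₂/d = 10.7 × 8.85×10⁻¹² × 2.22×10⁻⁴ / 5.98×10⁻⁴ = 3.51×10⁻¹¹ F.
C = C₁ + C₂ = 8.50×10⁻¹¹ F.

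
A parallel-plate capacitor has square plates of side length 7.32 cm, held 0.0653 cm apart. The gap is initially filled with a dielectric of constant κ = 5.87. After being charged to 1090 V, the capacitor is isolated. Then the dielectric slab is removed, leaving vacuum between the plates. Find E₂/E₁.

Isolated ⇒ Q is held fixed.
V₂ = Q/C₂ = V₁/0.170; E = V/d, so E₂/E₁ = (V₂/V₁)(d₁/d₂) = 5.87.

E₂/E₁ ≈ 5.87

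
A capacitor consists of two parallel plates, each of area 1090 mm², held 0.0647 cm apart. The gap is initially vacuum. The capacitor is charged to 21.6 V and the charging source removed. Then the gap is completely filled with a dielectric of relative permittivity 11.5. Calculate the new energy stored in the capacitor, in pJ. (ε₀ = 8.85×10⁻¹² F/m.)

U ≈ 302 pJ

A = 1090 mm² = 1.09×10⁻³ m².
Initially C₁ = ε₀A/d = 8.85×10⁻¹² × 1.09×10⁻³ / 6.47×10⁻⁴ = 1.49×10⁻¹¹ F.
U₁ = 3.48×10⁻⁹ J.
Isolated ⇒ Q is held fixed. C₂ = 11.5 C₁ and U = Q²/(2C), so U₂/U₁ = C₁/C₂ = 0.0870.
U₂ = 0.0870 × 3.48×10⁻⁹ = 3.02×10⁻¹⁰ J.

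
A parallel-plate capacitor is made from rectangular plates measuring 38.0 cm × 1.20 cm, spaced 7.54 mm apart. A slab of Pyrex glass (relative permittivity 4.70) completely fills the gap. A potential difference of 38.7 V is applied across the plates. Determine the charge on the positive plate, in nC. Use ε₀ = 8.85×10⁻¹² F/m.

A = 38.0 × 1.20 cm² = 4.56×10⁻³ m².
C = κε₀A/d = 4.70 × 8.85×10⁻¹² × 4.56×10⁻³ / 7.54×10⁻³ = 2.52×10⁻¹¹ F.
Q = CV = 2.52×10⁻¹¹ × 38.7 = 9.74×10⁻¹⁰ C.

0.974 nC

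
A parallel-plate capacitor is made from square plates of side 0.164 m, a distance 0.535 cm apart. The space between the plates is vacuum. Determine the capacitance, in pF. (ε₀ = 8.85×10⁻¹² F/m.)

A = (0.164 m)² = 2.69×10⁻² m².
C = ε₀A/d = 8.85×10⁻¹² × 2.69×10⁻² / 5.35×10⁻³ = 4.45×10⁻¹¹ F.

C ≈ 44.5 pF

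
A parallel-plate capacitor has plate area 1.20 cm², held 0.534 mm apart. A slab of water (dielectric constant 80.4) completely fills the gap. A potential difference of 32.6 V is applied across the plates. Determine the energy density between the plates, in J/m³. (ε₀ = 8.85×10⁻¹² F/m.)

u ≈ 1.33 J/m³

E = V/d = 32.6 / 5.34×10⁻⁴ = 6.10×10⁴ V/m.
u = ½κε₀E² = ½ × 80.4 × 8.85×10⁻¹² × (6.10×10⁴)² = 1.33 J/m³.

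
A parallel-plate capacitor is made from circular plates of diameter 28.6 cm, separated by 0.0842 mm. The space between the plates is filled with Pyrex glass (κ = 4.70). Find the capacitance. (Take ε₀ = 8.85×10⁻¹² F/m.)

C ≈ 31.7 nF

A = π(28.6/2 cm)² = 6.42×10⁻² m².
C = κε₀A/d = 4.70 × 8.85×10⁻¹² × 6.42×10⁻² / 8.42×10⁻⁵ = 3.17×10⁻⁸ F.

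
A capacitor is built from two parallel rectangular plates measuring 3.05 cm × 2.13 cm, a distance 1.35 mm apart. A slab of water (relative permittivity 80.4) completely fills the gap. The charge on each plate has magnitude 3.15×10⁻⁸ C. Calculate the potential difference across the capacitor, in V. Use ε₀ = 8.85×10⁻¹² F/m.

A = 3.05 × 2.13 cm² = 6.50×10⁻⁴ m².
C = κε₀A/d = 80.4 × 8.85×10⁻¹² × 6.50×10⁻⁴ / 1.35×10⁻³ = 3.42×10⁻¹⁰ F.
V = Q/C = 3.15×10⁻⁸ / 3.42×10⁻¹⁰ = 92.0 V.

92.0 V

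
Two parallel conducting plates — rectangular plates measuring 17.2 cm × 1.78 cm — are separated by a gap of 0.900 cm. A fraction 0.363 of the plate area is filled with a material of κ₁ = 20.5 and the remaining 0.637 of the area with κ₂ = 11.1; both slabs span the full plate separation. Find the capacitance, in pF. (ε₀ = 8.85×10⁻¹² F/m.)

A = 17.2 × 1.78 cm² = 3.06×10⁻³ m².
Side-by-side slabs ⇒ two capacitors in parallel, each spanning the full gap.
C₁ = κ₁ε₀A₁/d = 20.5 × 8.85×10⁻¹² × 1.11×10⁻³ / 9.00×10⁻³ = 2.24×10⁻¹¹ F.
C₂ = κ₂ε₀A₂/d = 11.1 × 8.85×10⁻¹² × 1.95×10⁻³ / 9.00×10⁻³ = 2.13×10⁻¹¹ F.
C = C₁ + C₂ = 4.37×10⁻¹¹ F.

43.7 pF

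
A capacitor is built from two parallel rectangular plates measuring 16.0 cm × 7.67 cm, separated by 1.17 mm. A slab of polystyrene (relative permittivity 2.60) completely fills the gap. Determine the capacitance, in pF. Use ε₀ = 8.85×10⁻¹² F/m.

A = 16.0 × 7.67 cm² = 1.23×10⁻² m².
C = κε₀A/d = 2.60 × 8.85×10⁻¹² × 1.23×10⁻² / 1.17×10⁻³ = 2.41×10⁻¹⁰ F.

241 pF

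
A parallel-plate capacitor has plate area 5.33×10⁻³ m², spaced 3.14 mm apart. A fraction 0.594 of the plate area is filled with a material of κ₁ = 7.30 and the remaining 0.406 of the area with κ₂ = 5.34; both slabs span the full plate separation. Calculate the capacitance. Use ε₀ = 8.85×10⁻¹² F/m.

C ≈ 97.7 pF

Side-by-side slabs ⇒ two capacitors in parallel, each spanning the full gap.
C₁ = κ₁ε₀A₁/d = 7.30 × 8.85×10⁻¹² × 3.17×10⁻³ / 3.14×10⁻³ = 6.51×10⁻¹¹ F.
C₂ = κ₂ε₀A₂/d = 5.34 × 8.85×10⁻¹² × 2.16×10⁻³ / 3.14×10⁻³ = 3.26×10⁻¹¹ F.
C = C₁ + C₂ = 9.77×10⁻¹¹ F.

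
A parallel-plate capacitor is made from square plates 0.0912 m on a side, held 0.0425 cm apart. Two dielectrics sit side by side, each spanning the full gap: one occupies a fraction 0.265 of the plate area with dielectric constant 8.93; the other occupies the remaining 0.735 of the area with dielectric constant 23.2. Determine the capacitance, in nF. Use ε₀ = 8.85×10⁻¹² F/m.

A = (0.0912 m)² = 8.32×10⁻³ m².
Side-by-side slabs ⇒ two capacitors in parallel, each spanning the full gap.
C₁ = κ₁ε₀A₁/d = 8.93 × 8.85×10⁻¹² × 2.20×10⁻³ / 4.25×10⁻⁴ = 4.10×10⁻¹⁰ F.
C₂ = κ₂ε₀A₂/d = 23.2 × 8.85×10⁻¹² × 6.11×10⁻³ / 4.25×10⁻⁴ = 2.95×10⁻⁹ F.
C = C₁ + C₂ = 3.36×10⁻⁹ F.

3.36 nF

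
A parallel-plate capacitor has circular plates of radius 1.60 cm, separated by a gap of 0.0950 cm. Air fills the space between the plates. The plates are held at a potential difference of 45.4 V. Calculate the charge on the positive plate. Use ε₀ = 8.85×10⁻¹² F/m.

Q ≈ 340 pC

A = π(1.60 cm)² = 8.04×10⁻⁴ m².
C = ε₀A/d = 8.85×10⁻¹² × 8.04×10⁻⁴ / 9.50×10⁻⁴ = 7.49×10⁻¹² F.
Q = CV = 7.49×10⁻¹² × 45.4 = 3.40×10⁻¹⁰ C.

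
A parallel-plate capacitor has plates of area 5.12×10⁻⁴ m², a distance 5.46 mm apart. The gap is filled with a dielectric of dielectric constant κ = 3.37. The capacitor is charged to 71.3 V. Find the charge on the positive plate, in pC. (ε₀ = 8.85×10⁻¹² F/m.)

Q ≈ 199 pC

C = κε₀A/d = 3.37 × 8.85×10⁻¹² × 5.12×10⁻⁴ / 5.46×10⁻³ = 2.80×10⁻¹² F.
Q = CV = 2.80×10⁻¹² × 71.3 = 1.99×10⁻¹⁰ C.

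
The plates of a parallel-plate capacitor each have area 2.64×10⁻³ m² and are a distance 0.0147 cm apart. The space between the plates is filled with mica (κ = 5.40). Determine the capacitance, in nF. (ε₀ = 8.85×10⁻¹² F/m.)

C = κε₀A/d = 5.40 × 8.85×10⁻¹² × 2.64×10⁻³ / 1.47×10⁻⁴ = 8.58×10⁻¹⁰ F.

C ≈ 0.858 nF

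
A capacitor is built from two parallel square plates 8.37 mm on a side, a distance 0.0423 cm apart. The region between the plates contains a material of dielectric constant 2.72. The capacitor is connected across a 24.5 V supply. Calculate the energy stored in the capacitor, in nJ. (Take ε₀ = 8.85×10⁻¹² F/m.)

1.20 nJ

A = (8.37 mm)² = 7.01×10⁻⁵ m².
C = κε₀A/d = 2.72 × 8.85×10⁻¹² × 7.01×10⁻⁵ / 4.23×10⁻⁴ = 3.99×10⁻¹² F.
U = ½CV² = ½ × 3.99×10⁻¹² × (24.5)² = 1.20×10⁻⁹ J.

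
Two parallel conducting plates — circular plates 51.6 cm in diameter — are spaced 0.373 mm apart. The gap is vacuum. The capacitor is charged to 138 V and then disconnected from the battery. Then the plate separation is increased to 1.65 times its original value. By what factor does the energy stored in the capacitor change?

Isolated ⇒ Q is held fixed.
C₂ = 0.606 C₁ and U = Q²/(2C), so U₂/U₁ = C₁/C₂ = 1.65.

1.65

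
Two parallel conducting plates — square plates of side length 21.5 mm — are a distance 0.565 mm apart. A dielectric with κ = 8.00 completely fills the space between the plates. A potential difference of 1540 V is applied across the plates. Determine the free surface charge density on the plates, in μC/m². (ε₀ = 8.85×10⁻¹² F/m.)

193 μC/m²

A = (21.5 mm)² = 4.62×10⁻⁴ m².
C = κε₀A/d = 8.00 × 8.85×10⁻¹² × 4.62×10⁻⁴ / 5.65×10⁻⁴ = 5.79×10⁻¹¹ F.
σ = Q/A = CV/A = 5.79×10⁻¹¹ × 1540 / 4.62×10⁻⁴ = 1.93×10⁻⁴ C/m².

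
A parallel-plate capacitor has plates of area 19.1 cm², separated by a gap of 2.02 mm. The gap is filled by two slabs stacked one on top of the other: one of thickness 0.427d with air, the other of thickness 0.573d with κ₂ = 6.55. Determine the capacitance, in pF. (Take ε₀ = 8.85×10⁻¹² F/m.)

C ≈ 16.3 pF

A = 19.1 cm² = 1.91×10⁻³ m².
Stacked slabs ⇒ two capacitors in series, each with the full plate area.
C₁ = κ₁ε₀A/d₁ = 1.00 × 8.85×10⁻¹² × 1.91×10⁻³ / 8.63×10⁻⁴ = 1.96×10⁻¹¹ F.
C₂ = κ₂ε₀A/d₂ = 6.55 × 8.85×10⁻¹² × 1.91×10⁻³ / 1.16×10⁻³ = 9.57×10⁻¹¹ F.
C = (1/C₁ + 1/C₂)⁻¹ = 1.63×10⁻¹¹ F.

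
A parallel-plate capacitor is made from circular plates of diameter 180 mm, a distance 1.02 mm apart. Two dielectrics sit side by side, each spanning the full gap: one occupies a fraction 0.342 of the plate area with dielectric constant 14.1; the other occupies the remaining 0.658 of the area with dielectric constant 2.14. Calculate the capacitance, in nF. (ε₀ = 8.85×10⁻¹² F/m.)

C ≈ 1.38 nF

A = π(180/2 mm)² = 2.54×10⁻² m².
Side-by-side slabs ⇒ two capacitors in parallel, each spanning the full gap.
C₁ = κ₁ε₀A₁/d = 14.1 × 8.85×10⁻¹² × 8.70×10⁻³ / 1.02×10⁻³ = 1.06×10⁻⁹ F.
C₂ = κ₂ε₀A₂/d = 2.14 × 8.85×10⁻¹² × 1.67×10⁻² / 1.02×10⁻³ = 3.11×10⁻¹⁰ F.
C = C₁ + C₂ = 1.38×10⁻⁹ F.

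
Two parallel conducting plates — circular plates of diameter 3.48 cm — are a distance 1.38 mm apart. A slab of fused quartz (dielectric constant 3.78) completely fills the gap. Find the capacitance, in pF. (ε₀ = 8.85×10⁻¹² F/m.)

A = π(3.48/2 cm)² = 9.51×10⁻⁴ m².
C = κε₀A/d = 3.78 × 8.85×10⁻¹² × 9.51×10⁻⁴ / 1.38×10⁻³ = 2.31×10⁻¹¹ F.

23.1 pF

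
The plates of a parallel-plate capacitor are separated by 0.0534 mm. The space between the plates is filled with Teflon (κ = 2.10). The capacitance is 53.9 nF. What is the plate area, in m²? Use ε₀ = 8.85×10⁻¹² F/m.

A ≈ 0.155 m²

A = Cd/(κε₀) = 5.39×10⁻⁸ × 5.34×10⁻⁵ / (2.10 × 8.85×10⁻¹²) = 0.155 m².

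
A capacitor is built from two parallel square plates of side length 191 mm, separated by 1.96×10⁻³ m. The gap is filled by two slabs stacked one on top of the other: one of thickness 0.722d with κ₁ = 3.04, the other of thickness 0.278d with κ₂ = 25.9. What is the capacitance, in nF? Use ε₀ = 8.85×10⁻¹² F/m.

A = (191 mm)² = 3.65×10⁻² m².
Stacked slabs ⇒ two capacitors in series, each with the full plate area.
C₁ = κ₁ε₀A/d₁ = 3.04 × 8.85×10⁻¹² × 3.65×10⁻² / 1.42×10⁻³ = 6.94×10⁻¹⁰ F.
C₂ = κ₂ε₀A/d₂ = 25.9 × 8.85×10⁻¹² × 3.65×10⁻² / 5.45×10⁻⁴ = 1.53×10⁻⁸ F.
C = (1/C₁ + 1/C₂)⁻¹ = 6.64×10⁻¹⁰ F.

C ≈ 0.664 nF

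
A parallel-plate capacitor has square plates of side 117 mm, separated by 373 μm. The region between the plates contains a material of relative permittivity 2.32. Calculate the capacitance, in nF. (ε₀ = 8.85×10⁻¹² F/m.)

0.754 nF

A = (117 mm)² = 1.37×10⁻² m².
C = κε₀A/d = 2.32 × 8.85×10⁻¹² × 1.37×10⁻² / 3.73×10⁻⁴ = 7.54×10⁻¹⁰ F.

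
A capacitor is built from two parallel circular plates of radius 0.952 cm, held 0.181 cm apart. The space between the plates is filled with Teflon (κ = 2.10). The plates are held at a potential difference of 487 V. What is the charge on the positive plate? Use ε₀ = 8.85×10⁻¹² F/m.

A = π(0.952 cm)² = 2.85×10⁻⁴ m².
C = κε₀A/d = 2.10 × 8.85×10⁻¹² × 2.85×10⁻⁴ / 1.81×10⁻³ = 2.92×10⁻¹² F.
Q = CV = 2.92×10⁻¹² × 487 = 1.42×10⁻⁹ C.

Q ≈ 1.42 nC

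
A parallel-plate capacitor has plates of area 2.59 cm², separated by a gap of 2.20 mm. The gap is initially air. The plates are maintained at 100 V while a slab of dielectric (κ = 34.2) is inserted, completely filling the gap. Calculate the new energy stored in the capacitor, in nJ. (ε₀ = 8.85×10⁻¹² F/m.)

U ≈ 178 nJ

A = 2.59 cm² = 2.59×10⁻⁴ m².
Initially C₁ = ε₀A/d = 8.85×10⁻¹² × 2.59×10⁻⁴ / 2.20×10⁻³ = 1.04×10⁻¹² F.
U₁ = 5.21×10⁻⁹ J.
Battery connected ⇒ V is held fixed. C₂ = 34.2 C₁ and U = ½CV², so U₂/U₁ = C₂/C₁ = 34.2.
U₂ = 34.2 × 5.21×10⁻⁹ = 1.78×10⁻⁷ J.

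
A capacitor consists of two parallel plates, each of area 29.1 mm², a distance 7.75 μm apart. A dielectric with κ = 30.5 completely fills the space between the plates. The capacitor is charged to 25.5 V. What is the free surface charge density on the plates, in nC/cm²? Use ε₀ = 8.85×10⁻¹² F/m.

A = 29.1 mm² = 2.91×10⁻⁵ m².
C = κε₀A/d = 30.5 × 8.85×10⁻¹² × 2.91×10⁻⁵ / 7.75×10⁻⁶ = 1.01×10⁻⁹ F.
σ = Q/A = CV/A = 1.01×10⁻⁹ × 25.5 / 2.91×10⁻⁵ = 8.88×10⁻⁴ C/m².

σ ≈ 88.8 nC/cm²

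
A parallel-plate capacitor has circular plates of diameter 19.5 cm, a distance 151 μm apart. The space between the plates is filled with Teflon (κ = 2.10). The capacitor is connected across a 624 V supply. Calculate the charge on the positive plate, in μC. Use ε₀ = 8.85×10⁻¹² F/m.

2.29 μC

A = π(19.5/2 cm)² = 2.99×10⁻² m².
C = κε₀A/d = 2.10 × 8.85×10⁻¹² × 2.99×10⁻² / 1.51×10⁻⁴ = 3.68×10⁻⁹ F.
Q = CV = 3.68×10⁻⁹ × 624 = 2.29×10⁻⁶ C.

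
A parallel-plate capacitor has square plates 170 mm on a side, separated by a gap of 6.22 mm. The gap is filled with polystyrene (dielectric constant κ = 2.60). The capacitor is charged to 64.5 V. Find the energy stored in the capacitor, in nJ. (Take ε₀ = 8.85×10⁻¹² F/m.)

A = (170 mm)² = 2.89×10⁻² m².
C = κε₀A/d = 2.60 × 8.85×10⁻¹² × 2.89×10⁻² / 6.22×10⁻³ = 1.07×10⁻¹⁰ F.
U = ½CV² = ½ × 1.07×10⁻¹⁰ × (64.5)² = 2.22×10⁻⁷ J.

222 nJ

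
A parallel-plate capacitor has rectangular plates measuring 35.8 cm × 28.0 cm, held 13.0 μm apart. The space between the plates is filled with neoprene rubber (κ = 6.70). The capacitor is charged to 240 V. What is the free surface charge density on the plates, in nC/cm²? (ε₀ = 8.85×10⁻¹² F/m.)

A = 35.8 × 28.0 cm² = 0.100 m².
C = κε₀A/d = 6.70 × 8.85×10⁻¹² × 0.100 / 1.30×10⁻⁵ = 4.57×10⁻⁷ F.
σ = Q/A = CV/A = 4.57×10⁻⁷ × 240 / 0.100 = 1.09×10⁻³ C/m².

109 nC/cm²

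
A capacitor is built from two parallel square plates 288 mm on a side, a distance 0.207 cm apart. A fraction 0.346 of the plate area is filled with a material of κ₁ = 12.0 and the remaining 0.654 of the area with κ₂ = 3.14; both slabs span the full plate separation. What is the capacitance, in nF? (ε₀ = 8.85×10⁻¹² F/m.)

2.20 nF

A = (288 mm)² = 8.29×10⁻² m².
Side-by-side slabs ⇒ two capacitors in parallel, each spanning the full gap.
C₁ = κ₁ε₀A₁/d = 12.0 × 8.85×10⁻¹² × 2.87×10⁻² / 2.07×10⁻³ = 1.47×10⁻⁹ F.
C₂ = κ₂ε₀A₂/d = 3.14 × 8.85×10⁻¹² × 5.42×10⁻² / 2.07×10⁻³ = 7.28×10⁻¹⁰ F.
C = C₁ + C₂ = 2.20×10⁻⁹ F.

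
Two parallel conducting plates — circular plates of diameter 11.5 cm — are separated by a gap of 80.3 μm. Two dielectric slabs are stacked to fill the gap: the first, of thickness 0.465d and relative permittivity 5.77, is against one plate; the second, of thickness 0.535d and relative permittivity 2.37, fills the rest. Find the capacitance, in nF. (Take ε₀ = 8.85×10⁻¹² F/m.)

A = π(11.5/2 cm)² = 1.04×10⁻² m².
Stacked slabs ⇒ two capacitors in series, each with the full plate area.
C₁ = κ₁ε₀A/d₁ = 5.77 × 8.85×10⁻¹² × 1.04×10⁻² / 3.73×10⁻⁵ = 1.42×10⁻⁸ F.
C₂ = κ₂ε₀A/d₂ = 2.37 × 8.85×10⁻¹² × 1.04×10⁻² / 4.30×10⁻⁵ = 5.07×10⁻⁹ F.
C = (1/C₁ + 1/C₂)⁻¹ = 3.74×10⁻⁹ F.

3.74 nF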